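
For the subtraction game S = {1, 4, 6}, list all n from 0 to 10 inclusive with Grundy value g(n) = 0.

Grundy values for subtraction set {1, 4, 6}:
g(0) = mex{} = 0
g(1) = mex{0} = 1
g(2) = mex{1} = 0
g(3) = mex{0} = 1
g(4) = mex{0,1} = 2
g(5) = mex{1,2} = 0
g(6) = mex{0} = 1
g(7) = mex{1} = 0
g(8) = mex{0,2} = 1
g(9) = mex{0,1} = 2
g(10) = mex{1,2} = 0
The P-positions (g = 0) in 0..10 are 0, 2, 5, 7, 10.

0, 2, 5, 7, 10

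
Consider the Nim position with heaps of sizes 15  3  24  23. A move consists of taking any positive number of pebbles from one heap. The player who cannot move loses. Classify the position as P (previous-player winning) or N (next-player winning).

N-position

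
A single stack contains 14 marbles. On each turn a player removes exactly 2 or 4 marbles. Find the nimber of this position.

1

Grundy values for subtraction set {2, 4}:
g(0) = mex{} = 0
g(1) = mex{} = 0
g(2) = mex{0} = 1
g(3) = mex{0} = 1
g(4) = mex{0,1} = 2
g(5) = mex{0,1} = 2
g(6) = mex{1,2} = 0
g(7) = mex{1,2} = 0
g(8) = mex{0,2} = 1
g(9) = mex{0,2} = 1
g(10) = mex{0,1} = 2
g(11) = mex{0,1} = 2
g(12) = mex{1,2} = 0
g(13) = mex{1,2} = 0
g(14) = mex{0,2} = 1
So g(14) = 1.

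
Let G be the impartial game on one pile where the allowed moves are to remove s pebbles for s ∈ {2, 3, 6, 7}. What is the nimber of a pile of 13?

2

Compute g(0), g(1), … for moves {2, 3, 6, 7}:
g(0) = mex{} = 0
g(1) = mex{} = 0
g(2) = mex{0} = 1
g(3) = mex{0} = 1
g(4) = mex{0,1} = 2
g(5) = mex{1} = 0
g(6) = mex{0,1,2} = 3
g(7) = mex{0,2} = 1
g(8) = mex{0,1,3} = 2
g(9) = mex{1,3} = 0
g(10) = mex{1,2} = 0
g(11) = mex{0,2} = 1
g(12) = mex{0,3} = 1
g(13) = mex{0,1,3} = 2
So g(13) = 2.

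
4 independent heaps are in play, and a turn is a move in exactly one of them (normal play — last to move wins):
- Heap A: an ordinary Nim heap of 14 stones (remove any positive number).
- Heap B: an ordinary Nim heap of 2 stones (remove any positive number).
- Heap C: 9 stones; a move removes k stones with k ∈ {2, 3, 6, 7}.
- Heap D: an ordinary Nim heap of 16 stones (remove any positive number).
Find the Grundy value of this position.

Heap A is a plain Nim heap of size 14, so its Grundy value is 14.
Heap B is a plain Nim heap of size 2, so its Grundy value is 2.
For heap C, compute g(0), g(1), … with moves {2, 3, 6, 7}:
k:     0  1  2  3  4  5  6  7  8  9
g(k):  0  0  1  1  2  0  3  1  2  0
So g(9) = 0.
Heap D is a plain Nim heap of size 16, so its Grundy value is 16.
By the Sprague-Grundy theorem, the Grundy value of a sum of independent games is the XOR of the component values.
Combined value = 14 ⊕ 2 ⊕ 0 ⊕ 16 = 28.

28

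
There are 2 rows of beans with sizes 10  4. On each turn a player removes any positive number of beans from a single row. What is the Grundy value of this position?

14

Compute the nim-sum pairwise:
10 ^ 4 = 14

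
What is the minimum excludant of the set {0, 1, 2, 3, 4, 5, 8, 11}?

The values 0, 1, 2, 3, 4, 5 are all present; 6 is the first non-negative integer missing from the set.

6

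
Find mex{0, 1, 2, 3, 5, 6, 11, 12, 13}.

The values 0, 1, 2, 3 are all present; 4 is the first non-negative integer missing from the set.

4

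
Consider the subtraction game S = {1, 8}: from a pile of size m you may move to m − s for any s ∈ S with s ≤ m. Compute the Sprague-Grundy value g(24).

Grundy values for subtraction set {1, 8}:
k:     0  1  2  3  4  5  6  7  8  9 10 11 12 13 14 15 16 17 18 19 20 21 22 23 24
g(k):  0  1  0  1  0  1  0  1  2  0  1  0  1  0  1  0  1  2  0  1  0  1  0  1  0
So g(24) = 0.

0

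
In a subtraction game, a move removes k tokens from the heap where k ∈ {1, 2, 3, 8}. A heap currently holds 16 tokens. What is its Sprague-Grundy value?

3

Build the Grundy sequence with g(k) = mex{g(k−s) : s ∈ {1, 2, 3, 8}, s ≤ k}:
k:     0  1  2  3  4  5  6  7  8  9 10 11 12 13 14 15 16
g(k):  0  1  2  3  0  1  2  3  4  0  1  2  3  0  1  2  3
So g(16) = 3.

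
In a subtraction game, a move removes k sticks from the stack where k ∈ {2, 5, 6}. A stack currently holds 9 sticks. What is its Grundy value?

Build the Grundy sequence with g(k) = mex{g(k−s) : s ∈ {2, 5, 6}, s ≤ k}:
k:     0  1  2  3  4  5  6  7  8  9
g(k):  0  0  1  1  0  2  1  3  0  2
So g(9) = 2.

2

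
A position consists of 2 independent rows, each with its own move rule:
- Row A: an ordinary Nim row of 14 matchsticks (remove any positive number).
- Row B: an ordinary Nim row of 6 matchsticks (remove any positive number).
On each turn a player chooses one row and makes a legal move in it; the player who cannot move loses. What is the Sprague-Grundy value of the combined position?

8

Row A is a plain Nim row of size 14, so its Grundy value is 14.
Row B is a plain Nim row of size 6, so its Grundy value is 6.
By the Sprague-Grundy theorem, the Grundy value of a sum of independent games is the XOR of the component values.
Combined value = 14 ⊕ 6 = 8.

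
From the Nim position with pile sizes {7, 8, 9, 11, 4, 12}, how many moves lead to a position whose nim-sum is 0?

In binary:
  0111  (7)
  1000  (8)
  1001  (9)
  1011  (11)
  0100  (4)
  1100  (12)
  ----
  0101  (5)
The overall nim-sum is X = 5. A pile of size p has a winning move iff p XOR X < p (reduce it to p XOR X).
  7: 7 XOR 5 = 2 < 7 — winning move (to 2).
  8: 8 XOR 5 = 13 ≥ 8 — no move.
  9: 9 XOR 5 = 12 ≥ 9 — no move.
  11: 11 XOR 5 = 14 ≥ 11 — no move.
  4: 4 XOR 5 = 1 < 4 — winning move (to 1).
  12: 12 XOR 5 = 9 < 12 — winning move (to 9).
That gives 3 winning moves.

3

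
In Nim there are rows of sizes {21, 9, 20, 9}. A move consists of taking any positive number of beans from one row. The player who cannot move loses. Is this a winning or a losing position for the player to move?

Compute the nim-sum pairwise:
21 XOR 9 = 28
28 XOR 20 = 8
8 XOR 9 = 1
The nim-sum is 1 ≠ 0, so this is an N-position: the player to move can win.

Winning position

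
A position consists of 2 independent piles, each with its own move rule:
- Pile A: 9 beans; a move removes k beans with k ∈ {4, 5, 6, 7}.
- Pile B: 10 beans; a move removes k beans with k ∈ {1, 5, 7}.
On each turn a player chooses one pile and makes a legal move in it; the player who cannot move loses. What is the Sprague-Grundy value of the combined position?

Build the Grundy sequence for pile A with g(k) = mex{g(k−s) : s ∈ {4, 5, 6, 7}, s ≤ k}:
g(0) = mex{} = 0
g(1) = mex{} = 0
g(2) = mex{} = 0
g(3) = mex{} = 0
g(4) = mex{0} = 1
g(5) = mex{0} = 1
g(6) = mex{0} = 1
g(7) = mex{0} = 1
g(8) = mex{0,1} = 2
g(9) = mex{0,1} = 2
So g(9) = 2.
For pile B, compute g(0), g(1), … with moves {1, 5, 7}:
g(0) = mex{} = 0
g(1) = mex{0} = 1
g(2) = mex{1} = 0
g(3) = mex{0} = 1
g(4) = mex{1} = 0
g(5) = mex{0} = 1
g(6) = mex{1} = 0
g(7) = mex{0} = 1
g(8) = mex{1} = 0
g(9) = mex{0} = 1
g(10) = mex{1} = 0
So g(10) = 0.
The value of a disjunctive sum is the nim-sum of the parts.
Combined value = 2 ⊕ 0 = 2.

2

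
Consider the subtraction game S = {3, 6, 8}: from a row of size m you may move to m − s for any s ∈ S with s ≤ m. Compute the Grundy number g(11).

0

Compute g(0), g(1), … for moves {3, 6, 8}:
k:     0  1  2  3  4  5  6  7  8  9 10 11
g(k):  0  0  0  1  1  1  2  2  2  3  3  0
So g(11) = 0.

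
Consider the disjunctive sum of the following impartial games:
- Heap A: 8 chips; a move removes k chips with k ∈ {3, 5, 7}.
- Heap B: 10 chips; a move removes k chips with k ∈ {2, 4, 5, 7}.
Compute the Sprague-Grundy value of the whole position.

Grundy values for heap A (subtraction set {3, 5, 7}):
g(0) = mex{} = 0
g(1) = mex{} = 0
g(2) = mex{} = 0
g(3) = mex{0} = 1
g(4) = mex{0} = 1
g(5) = mex{0} = 1
g(6) = mex{0,1} = 2
g(7) = mex{0,1} = 2
g(8) = mex{0,1} = 2
So g(8) = 2.
Build the Grundy sequence for heap B with g(k) = mex{g(k−s) : s ∈ {2, 4, 5, 7}, s ≤ k}:
g(0) = mex{} = 0
g(1) = mex{} = 0
g(2) = mex{0} = 1
g(3) = mex{0} = 1
g(4) = mex{0,1} = 2
g(5) = mex{0,1} = 2
g(6) = mex{0,1,2} = 3
g(7) = mex{0,1,2} = 3
g(8) = mex{0,1,2,3} = 4
g(9) = mex{1,2,3} = 0
g(10) = mex{1,2,3,4} = 0
So g(10) = 0.
The value of a disjunctive sum is the nim-sum of the parts.
Combined value = 2 ⊕ 0 = 2.

2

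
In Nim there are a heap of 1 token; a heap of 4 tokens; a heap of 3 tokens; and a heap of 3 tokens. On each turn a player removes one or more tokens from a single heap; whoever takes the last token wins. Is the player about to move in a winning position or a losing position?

Nim-sum: 1 XOR 4 XOR 3 XOR 3 = 5.
The nim-sum is 5 ≠ 0, so this is an N-position: the player to move can win.

Winning position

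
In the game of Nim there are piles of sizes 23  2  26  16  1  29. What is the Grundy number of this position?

3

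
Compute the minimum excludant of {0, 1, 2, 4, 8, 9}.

The values 0, 1, 2 are all present; 3 is the first non-negative integer missing from the set.

3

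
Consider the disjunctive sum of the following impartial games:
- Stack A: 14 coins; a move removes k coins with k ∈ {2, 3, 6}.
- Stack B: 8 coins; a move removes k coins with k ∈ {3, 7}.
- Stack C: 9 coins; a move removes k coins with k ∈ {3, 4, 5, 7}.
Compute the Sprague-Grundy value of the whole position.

Build the Grundy sequence for stack A with g(k) = mex{g(k−s) : s ∈ {2, 3, 6}, s ≤ k}:
g(0) = mex{} = 0
g(1) = mex{} = 0
g(2) = mex{0} = 1
g(3) = mex{0} = 1
g(4) = mex{0,1} = 2
g(5) = mex{1} = 0
g(6) = mex{0,1,2} = 3
g(7) = mex{0,2} = 1
g(8) = mex{0,1,3} = 2
g(9) = mex{1,3} = 0
g(10) = mex{1,2} = 0
g(11) = mex{0,2} = 1
g(12) = mex{0,3} = 1
g(13) = mex{0,1} = 2
g(14) = mex{1,2} = 0
So g(14) = 0.
Grundy values for stack B (subtraction set {3, 7}):
k:     0  1  2  3  4  5  6  7  8
g(k):  0  0  0  1  1  1  0  2  2
So g(8) = 2.
Build the Grundy sequence for stack C with g(k) = mex{g(k−s) : s ∈ {3, 4, 5, 7}, s ≤ k}:
k:     0  1  2  3  4  5  6  7  8  9
g(k):  0  0  0  1  1  1  2  2  2  3
So g(9) = 3.
The value of a disjunctive sum is the nim-sum of the parts.
Combined value = 0 XOR 2 XOR 3 = 1.

1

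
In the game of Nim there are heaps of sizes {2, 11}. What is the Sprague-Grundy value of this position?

Nim-sum: 2 XOR 11 = 9.

9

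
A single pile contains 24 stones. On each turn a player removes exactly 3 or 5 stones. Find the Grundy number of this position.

0

Compute g(0), g(1), … for moves {3, 5}:
k:     0  1  2  3  4  5  6  7  8  9 10 11 12 13 14 15 16 17 18 19 20 21 22 23 24
g(k):  0  0  0  1  1  1  2  2  0  0  0  1  1  1  2  2  0  0  0  1  1  1  2  2  0
So g(24) = 0.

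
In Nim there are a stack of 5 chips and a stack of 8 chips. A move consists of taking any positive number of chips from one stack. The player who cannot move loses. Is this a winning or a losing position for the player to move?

Winning position

Compute the nim-sum pairwise:
5 ⊕ 8 = 13
The nim-sum is 13 ≠ 0, so this is an N-position: the player to move can win.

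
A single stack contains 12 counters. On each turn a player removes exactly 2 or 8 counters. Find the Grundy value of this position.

1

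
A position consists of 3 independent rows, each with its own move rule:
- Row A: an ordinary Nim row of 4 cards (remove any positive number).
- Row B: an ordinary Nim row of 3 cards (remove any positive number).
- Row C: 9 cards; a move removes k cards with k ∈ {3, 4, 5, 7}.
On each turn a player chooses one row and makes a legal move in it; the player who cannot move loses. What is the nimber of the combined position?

Row A is a plain Nim row of size 4, so its Grundy value is 4.
Row B is a plain Nim row of size 3, so its Grundy value is 3.
Build the Grundy sequence for row C with g(k) = mex{g(k−s) : s ∈ {3, 4, 5, 7}, s ≤ k}:
g(0) = mex{} = 0
g(1) = mex{} = 0
g(2) = mex{} = 0
g(3) = mex{0} = 1
g(4) = mex{0} = 1
g(5) = mex{0} = 1
g(6) = mex{0,1} = 2
g(7) = mex{0,1} = 2
g(8) = mex{0,1} = 2
g(9) = mex{0,1,2} = 3
So g(9) = 3.
The value of a disjunctive sum is the nim-sum of the parts.
Combined value = 4 ⊕ 3 ⊕ 3 = 4.

4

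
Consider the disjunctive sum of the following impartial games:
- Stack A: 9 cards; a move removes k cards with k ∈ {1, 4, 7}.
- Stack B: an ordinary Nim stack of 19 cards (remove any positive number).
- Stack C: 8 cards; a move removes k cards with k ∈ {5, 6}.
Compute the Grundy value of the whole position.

19

For stack A, compute g(0), g(1), … with moves {1, 4, 7}:
k:     0  1  2  3  4  5  6  7  8  9
g(k):  0  1  0  1  2  0  1  2  0  1
So g(9) = 1.
Stack B is a plain Nim stack of size 19, so its Grundy value is 19.
Build the Grundy sequence for stack C with g(k) = mex{g(k−s) : s ∈ {5, 6}, s ≤ k}:
k:     0  1  2  3  4  5  6  7  8
g(k):  0  0  0  0  0  1  1  1  1
So g(8) = 1.
By the Sprague-Grundy theorem, the Grundy value of a sum of independent games is the XOR of the component values.
Combined value = 1 ⊕ 19 ⊕ 1 = 19.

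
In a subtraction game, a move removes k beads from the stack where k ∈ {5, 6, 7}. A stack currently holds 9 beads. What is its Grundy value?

Compute g(0), g(1), … for moves {5, 6, 7}:
k:     0  1  2  3  4  5  6  7  8  9
g(k):  0  0  0  0  0  1  1  1  1  1
So g(9) = 1.

1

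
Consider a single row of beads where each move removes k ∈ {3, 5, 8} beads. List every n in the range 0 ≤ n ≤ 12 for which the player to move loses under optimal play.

Grundy values for subtraction set {3, 5, 8}:
g(0) = mex{} = 0
g(1) = mex{} = 0
g(2) = mex{} = 0
g(3) = mex{0} = 1
g(4) = mex{0} = 1
g(5) = mex{0} = 1
g(6) = mex{0,1} = 2
g(7) = mex{0,1} = 2
g(8) = mex{0,1} = 2
g(9) = mex{0,1,2} = 3
g(10) = mex{0,1,2} = 3
g(11) = mex{1,2} = 0
g(12) = mex{1,2,3} = 0
The P-positions (g = 0) in 0..12 are 0, 1, 2, 11, 12.

0, 1, 2, 11, 12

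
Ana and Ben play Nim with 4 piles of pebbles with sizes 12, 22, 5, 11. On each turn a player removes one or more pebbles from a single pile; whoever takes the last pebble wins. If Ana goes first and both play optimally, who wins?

Ana wins

Nim-sum: 12 ^ 22 ^ 5 ^ 11 = 20.
The nim-sum is 20 ≠ 0, so this is an N-position: the player to move can win; Ana has a winning move.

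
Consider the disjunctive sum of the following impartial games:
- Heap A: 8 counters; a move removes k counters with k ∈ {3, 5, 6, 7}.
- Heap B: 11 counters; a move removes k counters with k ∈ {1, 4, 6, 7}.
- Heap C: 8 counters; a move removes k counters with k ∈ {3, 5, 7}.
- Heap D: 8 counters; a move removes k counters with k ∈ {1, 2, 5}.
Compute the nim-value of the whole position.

Grundy values for heap A (subtraction set {3, 5, 6, 7}):
k:     0  1  2  3  4  5  6  7  8
g(k):  0  0  0  1  1  1  2  2  2
So g(8) = 2.
Grundy values for heap B (subtraction set {1, 4, 6, 7}):
k:     0  1  2  3  4  5  6  7  8  9 10 11
g(k):  0  1  0  1  2  0  1  2  3  2  0  1
So g(11) = 1.
Grundy values for heap C (subtraction set {3, 5, 7}):
k:     0  1  2  3  4  5  6  7  8
g(k):  0  0  0  1  1  1  2  2  2
So g(8) = 2.
For heap D, compute g(0), g(1), … with moves {1, 2, 5}:
g(0) = mex{} = 0
g(1) = mex{0} = 1
g(2) = mex{0,1} = 2
g(3) = mex{1,2} = 0
g(4) = mex{0,2} = 1
g(5) = mex{0,1} = 2
g(6) = mex{1,2} = 0
g(7) = mex{0,2} = 1
g(8) = mex{0,1} = 2
So g(8) = 2.
The value of a disjunctive sum is the nim-sum of the parts.
Combined value = 2 ⊕ 1 ⊕ 2 ⊕ 2 = 3.

3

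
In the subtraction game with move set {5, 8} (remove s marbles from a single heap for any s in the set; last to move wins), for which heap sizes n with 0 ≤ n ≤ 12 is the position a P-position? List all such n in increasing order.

Grundy values for subtraction set {5, 8}:
g(0) = mex{} = 0
g(1) = mex{} = 0
g(2) = mex{} = 0
g(3) = mex{} = 0
g(4) = mex{} = 0
g(5) = mex{0} = 1
g(6) = mex{0} = 1
g(7) = mex{0} = 1
g(8) = mex{0} = 1
g(9) = mex{0} = 1
g(10) = mex{0,1} = 2
g(11) = mex{0,1} = 2
g(12) = mex{0,1} = 2
The P-positions (g = 0) in 0..12 are 0, 1, 2, 3, 4.

0, 1, 2, 3, 4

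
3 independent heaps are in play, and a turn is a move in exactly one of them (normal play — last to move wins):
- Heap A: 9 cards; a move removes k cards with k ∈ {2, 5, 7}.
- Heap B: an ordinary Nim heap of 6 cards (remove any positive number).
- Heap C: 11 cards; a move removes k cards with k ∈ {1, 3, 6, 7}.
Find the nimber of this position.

For heap A, compute g(0), g(1), … with moves {2, 5, 7}:
k:     0  1  2  3  4  5  6  7  8  9
g(k):  0  0  1  1  0  2  1  3  2  2
So g(9) = 2.
Heap B is a plain Nim heap of size 6, so its Grundy value is 6.
For heap C, compute g(0), g(1), … with moves {1, 3, 6, 7}:
k:     0  1  2  3  4  5  6  7  8  9 10 11
g(k):  0  1  0  1  0  1  2  3  2  3  2  3
So g(11) = 3.
The value of a disjunctive sum is the nim-sum of the parts.
Combined value = 2 XOR 6 XOR 3 = 7.

7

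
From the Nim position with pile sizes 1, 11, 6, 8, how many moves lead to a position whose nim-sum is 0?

1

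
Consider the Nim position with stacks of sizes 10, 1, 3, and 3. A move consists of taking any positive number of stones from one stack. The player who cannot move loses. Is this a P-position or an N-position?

N-position

Compute the nim-sum pairwise:
10 XOR 1 = 11
11 XOR 3 = 8
8 XOR 3 = 11
The nim-sum is 11 ≠ 0, so this is an N-position: the player to move can win.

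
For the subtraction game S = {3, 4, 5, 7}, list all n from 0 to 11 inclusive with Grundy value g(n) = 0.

0, 1, 2, 10, 11

Build the Grundy sequence with g(k) = mex{g(k−s) : s ∈ {3, 4, 5, 7}, s ≤ k}:
k:     0  1  2  3  4  5  6  7  8  9 10 11
g(k):  0  0  0  1  1  1  2  2  2  3  0  0
The P-positions (g = 0) in 0..11 are 0, 1, 2, 10, 11.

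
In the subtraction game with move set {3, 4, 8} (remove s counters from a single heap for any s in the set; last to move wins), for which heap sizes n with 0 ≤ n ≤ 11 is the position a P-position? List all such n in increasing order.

Compute g(0), g(1), … for moves {3, 4, 8}:
g(0) = mex{} = 0
g(1) = mex{} = 0
g(2) = mex{} = 0
g(3) = mex{0} = 1
g(4) = mex{0} = 1
g(5) = mex{0} = 1
g(6) = mex{0,1} = 2
g(7) = mex{1} = 0
g(8) = mex{0,1} = 2
g(9) = mex{0,1,2} = 3
g(10) = mex{0,2} = 1
g(11) = mex{0,1,2} = 3
The P-positions (g = 0) in 0..11 are 0, 1, 2, 7.

0, 1, 2, 7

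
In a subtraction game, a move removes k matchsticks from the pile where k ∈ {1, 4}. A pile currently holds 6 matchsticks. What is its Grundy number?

Grundy values for subtraction set {1, 4}:
k:     0  1  2  3  4  5  6
g(k):  0  1  0  1  2  0  1
So g(6) = 1.

1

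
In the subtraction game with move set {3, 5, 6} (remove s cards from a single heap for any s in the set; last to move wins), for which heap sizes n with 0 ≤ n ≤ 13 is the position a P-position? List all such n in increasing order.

0, 1, 2, 9, 10, 11

Grundy values for subtraction set {3, 5, 6}:
g(0) = mex{} = 0
g(1) = mex{} = 0
g(2) = mex{} = 0
g(3) = mex{0} = 1
g(4) = mex{0} = 1
g(5) = mex{0} = 1
g(6) = mex{0,1} = 2
g(7) = mex{0,1} = 2
g(8) = mex{0,1} = 2
g(9) = mex{1,2} = 0
g(10) = mex{1,2} = 0
g(11) = mex{1,2} = 0
g(12) = mex{0,2} = 1
g(13) = mex{0,2} = 1
The P-positions (g = 0) in 0..13 are 0, 1, 2, 9, 10, 11.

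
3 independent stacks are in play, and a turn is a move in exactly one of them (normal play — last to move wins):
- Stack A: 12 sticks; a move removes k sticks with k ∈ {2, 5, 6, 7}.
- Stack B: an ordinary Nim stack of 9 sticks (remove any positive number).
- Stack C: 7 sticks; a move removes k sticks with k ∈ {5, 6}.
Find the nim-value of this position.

8

For stack A, compute g(0), g(1), … with moves {2, 5, 6, 7}:
g(0) = mex{} = 0
g(1) = mex{} = 0
g(2) = mex{0} = 1
g(3) = mex{0} = 1
g(4) = mex{1} = 0
g(5) = mex{0,1} = 2
g(6) = mex{0} = 1
g(7) = mex{0,1,2} = 3
g(8) = mex{0,1} = 2
g(9) = mex{0,1,3} = 2
g(10) = mex{0,1,2} = 3
g(11) = mex{0,1,2} = 3
g(12) = mex{1,2,3} = 0
So g(12) = 0.
Stack B is a plain Nim stack of size 9, so its Grundy value is 9.
Grundy values for stack C (subtraction set {5, 6}):
k:     0  1  2  3  4  5  6  7
g(k):  0  0  0  0  0  1  1  1
So g(7) = 1.
By the Sprague-Grundy theorem, the Grundy value of a sum of independent games is the XOR of the component values.
Combined value = 0 XOR 9 XOR 1 = 8.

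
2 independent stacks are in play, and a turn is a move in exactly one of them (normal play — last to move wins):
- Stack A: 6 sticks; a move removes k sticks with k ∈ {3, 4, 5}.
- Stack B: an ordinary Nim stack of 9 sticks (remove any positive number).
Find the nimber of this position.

For stack A, compute g(0), g(1), … with moves {3, 4, 5}:
k:     0  1  2  3  4  5  6
g(k):  0  0  0  1  1  1  2
So g(6) = 2.
Stack B is a plain Nim stack of size 9, so its Grundy value is 9.
The value of a disjunctive sum is the nim-sum of the parts.
Combined value = 2 XOR 9 = 11.

11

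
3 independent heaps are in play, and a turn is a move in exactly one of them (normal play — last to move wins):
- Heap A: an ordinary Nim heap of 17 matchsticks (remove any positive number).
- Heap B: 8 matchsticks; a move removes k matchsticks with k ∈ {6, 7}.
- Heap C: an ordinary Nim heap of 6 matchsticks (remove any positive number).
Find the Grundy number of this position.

Heap A is a plain Nim heap of size 17, so its Grundy value is 17.
Build the Grundy sequence for heap B with g(k) = mex{g(k−s) : s ∈ {6, 7}, s ≤ k}:
g(0) = mex{} = 0
g(1) = mex{} = 0
g(2) = mex{} = 0
g(3) = mex{} = 0
g(4) = mex{} = 0
g(5) = mex{} = 0
g(6) = mex{0} = 1
g(7) = mex{0} = 1
g(8) = mex{0} = 1
So g(8) = 1.
Heap C is a plain Nim heap of size 6, so its Grundy value is 6.
The value of a disjunctive sum is the nim-sum of the parts.
Combined value = 17 XOR 1 XOR 6 = 22.

22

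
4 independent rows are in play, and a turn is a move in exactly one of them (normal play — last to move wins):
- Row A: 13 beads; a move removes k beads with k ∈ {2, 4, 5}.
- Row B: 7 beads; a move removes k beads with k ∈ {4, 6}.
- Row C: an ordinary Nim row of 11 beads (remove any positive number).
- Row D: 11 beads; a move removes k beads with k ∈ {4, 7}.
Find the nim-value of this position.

Grundy values for row A (subtraction set {2, 4, 5}):
k:     0  1  2  3  4  5  6  7  8  9 10 11 12 13
g(k):  0  0  1  1  2  2  3  0  0  1  1  2  2  3
So g(13) = 3.
Grundy values for row B (subtraction set {4, 6}):
k:     0  1  2  3  4  5  6  7
g(k):  0  0  0  0  1  1  1  1
So g(7) = 1.
Row C is a plain Nim row of size 11, so its Grundy value is 11.
For row D, compute g(0), g(1), … with moves {4, 7}:
k:     0  1  2  3  4  5  6  7  8  9 10 11
g(k):  0  0  0  0  1  1  1  1  2  2  2  0
So g(11) = 0.
By the Sprague-Grundy theorem, the Grundy value of a sum of independent games is the XOR of the component values.
Combined value = 3 XOR 1 XOR 11 XOR 0 = 9.

9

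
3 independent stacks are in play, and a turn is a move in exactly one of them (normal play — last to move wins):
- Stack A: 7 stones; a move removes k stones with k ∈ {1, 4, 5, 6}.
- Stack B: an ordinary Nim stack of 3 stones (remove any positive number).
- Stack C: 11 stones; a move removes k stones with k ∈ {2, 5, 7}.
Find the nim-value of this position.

Build the Grundy sequence for stack A with g(k) = mex{g(k−s) : s ∈ {1, 4, 5, 6}, s ≤ k}:
g(0) = mex{} = 0
g(1) = mex{0} = 1
g(2) = mex{1} = 0
g(3) = mex{0} = 1
g(4) = mex{0,1} = 2
g(5) = mex{0,1,2} = 3
g(6) = mex{0,1,3} = 2
g(7) = mex{0,1,2} = 3
So g(7) = 3.
Stack B is a plain Nim stack of size 3, so its Grundy value is 3.
Grundy values for stack C (subtraction set {2, 5, 7}):
k:     0  1  2  3  4  5  6  7  8  9 10 11
g(k):  0  0  1  1  0  2  1  3  2  2  0  3
So g(11) = 3.
The value of a disjunctive sum is the nim-sum of the parts.
Combined value = 3 XOR 3 XOR 3 = 3.

3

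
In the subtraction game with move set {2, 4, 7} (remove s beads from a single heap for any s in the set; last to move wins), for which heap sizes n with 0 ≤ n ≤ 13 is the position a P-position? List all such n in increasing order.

0, 1, 6, 9, 12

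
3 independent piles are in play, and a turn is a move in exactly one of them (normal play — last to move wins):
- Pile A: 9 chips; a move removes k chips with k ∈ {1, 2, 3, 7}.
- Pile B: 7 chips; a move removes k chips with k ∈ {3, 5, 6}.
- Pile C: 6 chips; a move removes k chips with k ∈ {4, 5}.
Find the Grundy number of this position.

Build the Grundy sequence for pile A with g(k) = mex{g(k−s) : s ∈ {1, 2, 3, 7}, s ≤ k}:
k:     0  1  2  3  4  5  6  7  8  9
g(k):  0  1  2  3  0  1  2  3  0  1
So g(9) = 1.
For pile B, compute g(0), g(1), … with moves {3, 5, 6}:
k:     0  1  2  3  4  5  6  7
g(k):  0  0  0  1  1  1  2  2
So g(7) = 2.
For pile C, compute g(0), g(1), … with moves {4, 5}:
k:     0  1  2  3  4  5  6
g(k):  0  0  0  0  1  1  1
So g(6) = 1.
By the Sprague-Grundy theorem, the Grundy value of a sum of independent games is the XOR of the component values.
Combined value = 1 ⊕ 2 ⊕ 1 = 2.

2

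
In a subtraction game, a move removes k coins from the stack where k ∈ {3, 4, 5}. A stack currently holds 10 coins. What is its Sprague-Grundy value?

Build the Grundy sequence with g(k) = mex{g(k−s) : s ∈ {3, 4, 5}, s ≤ k}:
k:     0  1  2  3  4  5  6  7  8  9 10
g(k):  0  0  0  1  1  1  2  2  0  0  0
So g(10) = 0.

0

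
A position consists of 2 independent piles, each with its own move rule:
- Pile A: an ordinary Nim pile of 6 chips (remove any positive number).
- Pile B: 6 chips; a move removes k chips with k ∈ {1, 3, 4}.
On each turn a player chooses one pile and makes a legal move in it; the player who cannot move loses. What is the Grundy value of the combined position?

4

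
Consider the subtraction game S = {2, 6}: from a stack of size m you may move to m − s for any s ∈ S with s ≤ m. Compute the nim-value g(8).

Grundy values for subtraction set {2, 6}:
k:     0  1  2  3  4  5  6  7  8
g(k):  0  0  1  1  0  0  1  1  0
So g(8) = 0.

0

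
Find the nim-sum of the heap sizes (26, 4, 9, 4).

19

Compute the nim-sum pairwise:
26 ^ 4 = 30
30 ^ 9 = 23
23 ^ 4 = 19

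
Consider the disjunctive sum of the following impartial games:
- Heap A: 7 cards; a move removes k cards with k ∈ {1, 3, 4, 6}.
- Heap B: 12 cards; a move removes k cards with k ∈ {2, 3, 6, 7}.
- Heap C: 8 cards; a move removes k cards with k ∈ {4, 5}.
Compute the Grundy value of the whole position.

Build the Grundy sequence for heap A with g(k) = mex{g(k−s) : s ∈ {1, 3, 4, 6}, s ≤ k}:
g(0) = mex{} = 0
g(1) = mex{0} = 1
g(2) = mex{1} = 0
g(3) = mex{0} = 1
g(4) = mex{0,1} = 2
g(5) = mex{0,1,2} = 3
g(6) = mex{0,1,3} = 2
g(7) = mex{1,2} = 0
So g(7) = 0.
Grundy values for heap B (subtraction set {2, 3, 6, 7}):
g(0) = mex{} = 0
g(1) = mex{} = 0
g(2) = mex{0} = 1
g(3) = mex{0} = 1
g(4) = mex{0,1} = 2
g(5) = mex{1} = 0
g(6) = mex{0,1,2} = 3
g(7) = mex{0,2} = 1
g(8) = mex{0,1,3} = 2
g(9) = mex{1,3} = 0
g(10) = mex{1,2} = 0
g(11) = mex{0,2} = 1
g(12) = mex{0,3} = 1
So g(12) = 1.
Grundy values for heap C (subtraction set {4, 5}):
k:     0  1  2  3  4  5  6  7  8
g(k):  0  0  0  0  1  1  1  1  2
So g(8) = 2.
By the Sprague-Grundy theorem, the Grundy value of a sum of independent games is the XOR of the component values.
Combined value = 0 ⊕ 1 ⊕ 2 = 3.

3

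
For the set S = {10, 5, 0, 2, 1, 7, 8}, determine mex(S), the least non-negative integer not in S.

3

The values 0, 1, 2 are all present; 3 is the first non-negative integer missing from the set.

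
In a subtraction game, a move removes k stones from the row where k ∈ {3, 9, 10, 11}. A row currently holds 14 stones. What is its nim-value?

Compute g(0), g(1), … for moves {3, 9, 10, 11}:
g(0) = mex{} = 0
g(1) = mex{} = 0
g(2) = mex{} = 0
g(3) = mex{0} = 1
g(4) = mex{0} = 1
g(5) = mex{0} = 1
g(6) = mex{1} = 0
g(7) = mex{1} = 0
g(8) = mex{1} = 0
g(9) = mex{0} = 1
g(10) = mex{0} = 1
g(11) = mex{0} = 1
g(12) = mex{0,1} = 2
g(13) = mex{0,1} = 2
g(14) = mex{1} = 0
So g(14) = 0.

0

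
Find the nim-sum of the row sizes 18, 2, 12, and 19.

15

Nim-sum: 18 XOR 2 XOR 12 XOR 19 = 15.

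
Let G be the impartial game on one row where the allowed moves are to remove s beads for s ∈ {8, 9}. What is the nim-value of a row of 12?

1

Grundy values for subtraction set {8, 9}:
g(0) = mex{} = 0
g(1) = mex{} = 0
g(2) = mex{} = 0
g(3) = mex{} = 0
g(4) = mex{} = 0
g(5) = mex{} = 0
g(6) = mex{} = 0
g(7) = mex{} = 0
g(8) = mex{0} = 1
g(9) = mex{0} = 1
g(10) = mex{0} = 1
g(11) = mex{0} = 1
g(12) = mex{0} = 1
So g(12) = 1.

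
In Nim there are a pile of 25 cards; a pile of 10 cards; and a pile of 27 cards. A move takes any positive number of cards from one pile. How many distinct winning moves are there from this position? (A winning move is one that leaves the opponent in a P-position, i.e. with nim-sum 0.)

3

Compute the nim-sum pairwise:
25 XOR 10 = 19
19 XOR 27 = 8
The overall nim-sum is X = 8. A pile of size p has a winning move iff p XOR X < p (reduce it to p XOR X).
  25: 25 XOR 8 = 17 < 25 — winning move (to 17).
  10: 10 XOR 8 = 2 < 10 — winning move (to 2).
  27: 27 XOR 8 = 19 < 27 — winning move (to 19).
That gives 3 winning moves.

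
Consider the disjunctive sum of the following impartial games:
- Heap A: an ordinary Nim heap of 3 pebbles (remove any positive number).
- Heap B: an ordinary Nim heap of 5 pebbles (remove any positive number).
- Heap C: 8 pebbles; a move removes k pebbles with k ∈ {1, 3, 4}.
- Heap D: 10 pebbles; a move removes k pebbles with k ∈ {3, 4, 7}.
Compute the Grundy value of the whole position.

7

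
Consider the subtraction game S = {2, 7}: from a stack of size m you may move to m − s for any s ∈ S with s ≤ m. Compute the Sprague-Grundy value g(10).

Build the Grundy sequence with g(k) = mex{g(k−s) : s ∈ {2, 7}, s ≤ k}:
g(0) = mex{} = 0
g(1) = mex{} = 0
g(2) = mex{0} = 1
g(3) = mex{0} = 1
g(4) = mex{1} = 0
g(5) = mex{1} = 0
g(6) = mex{0} = 1
g(7) = mex{0} = 1
g(8) = mex{0,1} = 2
g(9) = mex{1} = 0
g(10) = mex{1,2} = 0
So g(10) = 0.

0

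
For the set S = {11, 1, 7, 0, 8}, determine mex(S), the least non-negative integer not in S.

2

The values 0, 1 are all present; 2 is the first non-negative integer missing from the set.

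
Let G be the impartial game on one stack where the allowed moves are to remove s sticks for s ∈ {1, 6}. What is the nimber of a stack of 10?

1

Build the Grundy sequence with g(k) = mex{g(k−s) : s ∈ {1, 6}, s ≤ k}:
k:     0  1  2  3  4  5  6  7  8  9 10
g(k):  0  1  0  1  0  1  2  0  1  0  1
So g(10) = 1.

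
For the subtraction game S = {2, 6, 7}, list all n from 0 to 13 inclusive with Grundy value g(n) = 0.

Build the Grundy sequence with g(k) = mex{g(k−s) : s ∈ {2, 6, 7}, s ≤ k}:
g(0) = mex{} = 0
g(1) = mex{} = 0
g(2) = mex{0} = 1
g(3) = mex{0} = 1
g(4) = mex{1} = 0
g(5) = mex{1} = 0
g(6) = mex{0} = 1
g(7) = mex{0} = 1
g(8) = mex{0,1} = 2
g(9) = mex{1} = 0
g(10) = mex{0,1,2} = 3
g(11) = mex{0} = 1
g(12) = mex{0,1,3} = 2
g(13) = mex{1} = 0
The P-positions (g = 0) in 0..13 are 0, 1, 4, 5, 9, 13.

0, 1, 4, 5, 9, 13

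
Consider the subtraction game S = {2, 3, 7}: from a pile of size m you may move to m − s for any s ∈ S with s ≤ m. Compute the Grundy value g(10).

0

Grundy values for subtraction set {2, 3, 7}:
g(0) = mex{} = 0
g(1) = mex{} = 0
g(2) = mex{0} = 1
g(3) = mex{0} = 1
g(4) = mex{0,1} = 2
g(5) = mex{1} = 0
g(6) = mex{1,2} = 0
g(7) = mex{0,2} = 1
g(8) = mex{0} = 1
g(9) = mex{0,1} = 2
g(10) = mex{1} = 0
So g(10) = 0.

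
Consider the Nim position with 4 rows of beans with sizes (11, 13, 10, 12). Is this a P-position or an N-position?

P-position

In binary:
  1011  (11)
  1101  (13)
  1010  (10)
  1100  (12)
  ----
  0000  (0)
The nim-sum is 0, so this is a P-position: the player to move is in a losing position under optimal play.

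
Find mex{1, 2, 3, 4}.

0

0 is not in the set, so the mex is 0.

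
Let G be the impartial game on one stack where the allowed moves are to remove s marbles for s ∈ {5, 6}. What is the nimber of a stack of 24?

0

Grundy values for subtraction set {5, 6}:
k:     0  1  2  3  4  5  6  7  8  9 10 11 12 13 14 15 16 17 18 19 20 21 22 23 24
g(k):  0  0  0  0  0  1  1  1  1  1  2  0  0  0  0  0  1  1  1  1  1  2  0  0  0
So g(24) = 0.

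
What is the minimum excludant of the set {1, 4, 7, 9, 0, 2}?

The values 0, 1, 2 are all present; 3 is the first non-negative integer missing from the set.

3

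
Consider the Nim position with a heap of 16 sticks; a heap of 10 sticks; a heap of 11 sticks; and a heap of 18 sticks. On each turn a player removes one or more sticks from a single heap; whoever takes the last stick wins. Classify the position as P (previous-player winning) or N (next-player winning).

N-position

Nim-sum: 16 ^ 10 ^ 11 ^ 18 = 3.
The nim-sum is 3 ≠ 0, so this is an N-position: the player to move can win.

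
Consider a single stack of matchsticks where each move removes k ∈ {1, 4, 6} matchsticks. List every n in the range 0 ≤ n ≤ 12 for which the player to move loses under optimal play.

Compute g(0), g(1), … for moves {1, 4, 6}:
g(0) = mex{} = 0
g(1) = mex{0} = 1
g(2) = mex{1} = 0
g(3) = mex{0} = 1
g(4) = mex{0,1} = 2
g(5) = mex{1,2} = 0
g(6) = mex{0} = 1
g(7) = mex{1} = 0
g(8) = mex{0,2} = 1
g(9) = mex{0,1} = 2
g(10) = mex{1,2} = 0
g(11) = mex{0} = 1
g(12) = mex{1} = 0
The P-positions (g = 0) in 0..12 are 0, 2, 5, 7, 10, 12.

0, 2, 5, 7, 10, 12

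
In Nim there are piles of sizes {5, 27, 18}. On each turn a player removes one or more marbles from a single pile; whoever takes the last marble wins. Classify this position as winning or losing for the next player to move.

Winning position

Nim-sum: 5 XOR 27 XOR 18 = 12.
The nim-sum is 12 ≠ 0, so this is an N-position: the player to move can win.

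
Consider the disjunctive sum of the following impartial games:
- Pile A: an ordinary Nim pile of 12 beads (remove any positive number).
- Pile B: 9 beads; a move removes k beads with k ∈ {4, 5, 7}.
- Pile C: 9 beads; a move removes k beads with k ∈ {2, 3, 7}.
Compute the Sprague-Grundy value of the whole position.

12

Pile A is a plain Nim pile of size 12, so its Grundy value is 12.
Build the Grundy sequence for pile B with g(k) = mex{g(k−s) : s ∈ {4, 5, 7}, s ≤ k}:
g(0) = mex{} = 0
g(1) = mex{} = 0
g(2) = mex{} = 0
g(3) = mex{} = 0
g(4) = mex{0} = 1
g(5) = mex{0} = 1
g(6) = mex{0} = 1
g(7) = mex{0} = 1
g(8) = mex{0,1} = 2
g(9) = mex{0,1} = 2
So g(9) = 2.
Build the Grundy sequence for pile C with g(k) = mex{g(k−s) : s ∈ {2, 3, 7}, s ≤ k}:
g(0) = mex{} = 0
g(1) = mex{} = 0
g(2) = mex{0} = 1
g(3) = mex{0} = 1
g(4) = mex{0,1} = 2
g(5) = mex{1} = 0
g(6) = mex{1,2} = 0
g(7) = mex{0,2} = 1
g(8) = mex{0} = 1
g(9) = mex{0,1} = 2
So g(9) = 2.
By the Sprague-Grundy theorem, the Grundy value of a sum of independent games is the XOR of the component values.
Combined value = 12 XOR 2 XOR 2 = 12.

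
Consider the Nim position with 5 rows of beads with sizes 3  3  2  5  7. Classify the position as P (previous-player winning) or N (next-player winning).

Write each in binary and XOR column by column:
  011  (3)
  011  (3)
  010  (2)
  101  (5)
  111  (7)
  ---
  000  (0)
The nim-sum is 0, so this is a P-position: the player to move is in a losing position under optimal play.

P-position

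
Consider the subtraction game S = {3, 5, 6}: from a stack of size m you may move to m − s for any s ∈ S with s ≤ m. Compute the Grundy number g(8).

2

Grundy values for subtraction set {3, 5, 6}:
g(0) = mex{} = 0
g(1) = mex{} = 0
g(2) = mex{} = 0
g(3) = mex{0} = 1
g(4) = mex{0} = 1
g(5) = mex{0} = 1
g(6) = mex{0,1} = 2
g(7) = mex{0,1} = 2
g(8) = mex{0,1} = 2
So g(8) = 2.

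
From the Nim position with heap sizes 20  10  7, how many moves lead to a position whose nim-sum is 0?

Compute the nim-sum pairwise:
20 XOR 10 = 30
30 XOR 7 = 25
The overall nim-sum is X = 25. A heap of size p has a winning move iff p XOR X < p (reduce it to p XOR X).
  20: 20 XOR 25 = 13 < 20 — winning move (to 13).
  10: 10 XOR 25 = 19 ≥ 10 — no move.
  7: 7 XOR 25 = 30 ≥ 7 — no move.
That gives 1 winning move.

1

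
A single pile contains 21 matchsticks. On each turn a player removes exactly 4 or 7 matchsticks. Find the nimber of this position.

Grundy values for subtraction set {4, 7}:
k:     0  1  2  3  4  5  6  7  8  9 10 11 12 13 14 15 16 17 18 19 20 21
g(k):  0  0  0  0  1  1  1  1  2  2  2  0  0  0  0  1  1  1  1  2  2  2
So g(21) = 2.

2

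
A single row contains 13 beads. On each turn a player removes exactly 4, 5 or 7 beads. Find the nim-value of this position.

0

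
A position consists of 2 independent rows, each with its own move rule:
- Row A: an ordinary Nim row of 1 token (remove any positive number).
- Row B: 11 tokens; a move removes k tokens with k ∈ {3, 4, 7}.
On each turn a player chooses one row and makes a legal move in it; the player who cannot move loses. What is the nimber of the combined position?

1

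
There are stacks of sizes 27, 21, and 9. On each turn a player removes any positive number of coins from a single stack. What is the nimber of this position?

Compute the nim-sum pairwise:
27 ^ 21 = 14
14 ^ 9 = 7

7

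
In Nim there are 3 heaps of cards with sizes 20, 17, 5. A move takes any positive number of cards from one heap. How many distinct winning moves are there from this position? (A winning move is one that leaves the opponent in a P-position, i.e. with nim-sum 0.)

Compute the nim-sum pairwise:
20 ⊕ 17 = 5
5 ⊕ 5 = 0
The nim-sum is already 0, so every move leaves a nonzero nim-sum — there are no winning moves.

0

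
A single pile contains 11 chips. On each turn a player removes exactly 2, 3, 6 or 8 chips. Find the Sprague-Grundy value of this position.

3

Compute g(0), g(1), … for moves {2, 3, 6, 8}:
g(0) = mex{} = 0
g(1) = mex{} = 0
g(2) = mex{0} = 1
g(3) = mex{0} = 1
g(4) = mex{0,1} = 2
g(5) = mex{1} = 0
g(6) = mex{0,1,2} = 3
g(7) = mex{0,2} = 1
g(8) = mex{0,1,3} = 2
g(9) = mex{0,1,3} = 2
g(10) = mex{1,2} = 0
g(11) = mex{0,1,2} = 3
So g(11) = 3.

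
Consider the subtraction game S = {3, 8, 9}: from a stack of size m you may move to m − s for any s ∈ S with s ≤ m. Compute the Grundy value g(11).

3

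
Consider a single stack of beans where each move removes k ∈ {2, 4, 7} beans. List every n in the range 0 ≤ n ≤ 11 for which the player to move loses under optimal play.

Build the Grundy sequence with g(k) = mex{g(k−s) : s ∈ {2, 4, 7}, s ≤ k}:
k:     0  1  2  3  4  5  6  7  8  9 10 11
g(k):  0  0  1  1  2  2  0  3  1  0  2  1
The P-positions (g = 0) in 0..11 are 0, 1, 6, 9.

0, 1, 6, 9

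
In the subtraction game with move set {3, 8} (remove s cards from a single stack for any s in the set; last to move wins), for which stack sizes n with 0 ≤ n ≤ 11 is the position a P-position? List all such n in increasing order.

0, 1, 2, 6, 7, 11

Build the Grundy sequence with g(k) = mex{g(k−s) : s ∈ {3, 8}, s ≤ k}:
k:     0  1  2  3  4  5  6  7  8  9 10 11
g(k):  0  0  0  1  1  1  0  0  2  1  1  0
The P-positions (g = 0) in 0..11 are 0, 1, 2, 6, 7, 11.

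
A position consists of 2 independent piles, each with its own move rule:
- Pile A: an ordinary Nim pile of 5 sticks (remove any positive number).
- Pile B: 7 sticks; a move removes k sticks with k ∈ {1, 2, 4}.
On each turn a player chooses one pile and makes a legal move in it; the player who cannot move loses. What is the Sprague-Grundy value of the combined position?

Pile A is a plain Nim pile of size 5, so its Grundy value is 5.
Build the Grundy sequence for pile B with g(k) = mex{g(k−s) : s ∈ {1, 2, 4}, s ≤ k}:
g(0) = mex{} = 0
g(1) = mex{0} = 1
g(2) = mex{0,1} = 2
g(3) = mex{1,2} = 0
g(4) = mex{0,2} = 1
g(5) = mex{0,1} = 2
g(6) = mex{1,2} = 0
g(7) = mex{0,2} = 1
So g(7) = 1.
The value of a disjunctive sum is the nim-sum of the parts.
Combined value = 5 ⊕ 1 = 4.

4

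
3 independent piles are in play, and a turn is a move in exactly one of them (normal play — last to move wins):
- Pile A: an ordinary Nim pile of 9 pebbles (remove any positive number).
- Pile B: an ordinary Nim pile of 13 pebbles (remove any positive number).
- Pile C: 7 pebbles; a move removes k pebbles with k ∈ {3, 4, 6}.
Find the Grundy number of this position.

Pile A is a plain Nim pile of size 9, so its Grundy value is 9.
Pile B is a plain Nim pile of size 13, so its Grundy value is 13.
For pile C, compute g(0), g(1), … with moves {3, 4, 6}:
k:     0  1  2  3  4  5  6  7
g(k):  0  0  0  1  1  1  2  2
So g(7) = 2.
By the Sprague-Grundy theorem, the Grundy value of a sum of independent games is the XOR of the component values.
Combined value = 9 ⊕ 13 ⊕ 2 = 6.

6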